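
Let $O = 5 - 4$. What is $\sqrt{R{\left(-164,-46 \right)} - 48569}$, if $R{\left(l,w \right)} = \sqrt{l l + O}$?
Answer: $\sqrt{-48569 + \sqrt{26897}} \approx 220.01 i$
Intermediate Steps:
$O = 1$ ($O = 5 - 4 = 1$)
$R{\left(l,w \right)} = \sqrt{1 + l^{2}}$ ($R{\left(l,w \right)} = \sqrt{l l + 1} = \sqrt{l^{2} + 1} = \sqrt{1 + l^{2}}$)
$\sqrt{R{\left(-164,-46 \right)} - 48569} = \sqrt{\sqrt{1 + \left(-164\right)^{2}} - 48569} = \sqrt{\sqrt{1 + 26896} - 48569} = \sqrt{\sqrt{26897} - 48569} = \sqrt{-48569 + \sqrt{26897}}$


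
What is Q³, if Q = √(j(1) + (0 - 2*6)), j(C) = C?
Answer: -11*I*√11 ≈ -36.483*I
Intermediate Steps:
Q = I*√11 (Q = √(1 + (0 - 2*6)) = √(1 + (0 - 12)) = √(1 - 12) = √(-11) = I*√11 ≈ 3.3166*I)
Q³ = (I*√11)³ = -11*I*√11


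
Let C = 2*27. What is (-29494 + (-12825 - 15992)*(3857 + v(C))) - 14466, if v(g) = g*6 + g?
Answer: -122083955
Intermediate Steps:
C = 54
v(g) = 7*g (v(g) = 6*g + g = 7*g)
(-29494 + (-12825 - 15992)*(3857 + v(C))) - 14466 = (-29494 + (-12825 - 15992)*(3857 + 7*54)) - 14466 = (-29494 - 28817*(3857 + 378)) - 14466 = (-29494 - 28817*4235) - 14466 = (-29494 - 122039995) - 14466 = -122069489 - 14466 = -122083955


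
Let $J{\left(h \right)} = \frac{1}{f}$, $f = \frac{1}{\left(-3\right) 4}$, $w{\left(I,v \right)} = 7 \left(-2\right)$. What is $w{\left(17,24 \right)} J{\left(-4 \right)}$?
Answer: $168$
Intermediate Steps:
$w{\left(I,v \right)} = -14$
$f = - \frac{1}{12}$ ($f = \frac{1}{-12} = - \frac{1}{12} \approx -0.083333$)
$J{\left(h \right)} = -12$ ($J{\left(h \right)} = \frac{1}{- \frac{1}{12}} = -12$)
$w{\left(17,24 \right)} J{\left(-4 \right)} = \left(-14\right) \left(-12\right) = 168$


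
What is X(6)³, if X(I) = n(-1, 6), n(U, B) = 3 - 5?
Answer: -8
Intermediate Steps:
n(U, B) = -2
X(I) = -2
X(6)³ = (-2)³ = -8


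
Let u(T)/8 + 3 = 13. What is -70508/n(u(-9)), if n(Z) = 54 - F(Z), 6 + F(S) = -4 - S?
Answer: -17627/36 ≈ -489.64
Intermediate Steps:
F(S) = -10 - S (F(S) = -6 + (-4 - S) = -10 - S)
u(T) = 80 (u(T) = -24 + 8*13 = -24 + 104 = 80)
n(Z) = 64 + Z (n(Z) = 54 - (-10 - Z) = 54 + (10 + Z) = 64 + Z)
-70508/n(u(-9)) = -70508/(64 + 80) = -70508/144 = -70508*1/144 = -17627/36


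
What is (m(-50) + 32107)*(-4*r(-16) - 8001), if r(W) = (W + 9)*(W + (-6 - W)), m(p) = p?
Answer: -261873633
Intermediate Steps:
r(W) = -54 - 6*W (r(W) = (9 + W)*(-6) = -54 - 6*W)
(m(-50) + 32107)*(-4*r(-16) - 8001) = (-50 + 32107)*(-4*(-54 - 6*(-16)) - 8001) = 32057*(-4*(-54 + 96) - 8001) = 32057*(-4*42 - 8001) = 32057*(-168 - 8001) = 32057*(-8169) = -261873633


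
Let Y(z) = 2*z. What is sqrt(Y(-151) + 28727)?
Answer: 5*sqrt(1137) ≈ 168.60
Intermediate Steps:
sqrt(Y(-151) + 28727) = sqrt(2*(-151) + 28727) = sqrt(-302 + 28727) = sqrt(28425) = 5*sqrt(1137)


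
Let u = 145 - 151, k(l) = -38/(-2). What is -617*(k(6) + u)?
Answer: -8021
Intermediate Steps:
k(l) = 19 (k(l) = -38*(-½) = 19)
u = -6
-617*(k(6) + u) = -617*(19 - 6) = -617*13 = -8021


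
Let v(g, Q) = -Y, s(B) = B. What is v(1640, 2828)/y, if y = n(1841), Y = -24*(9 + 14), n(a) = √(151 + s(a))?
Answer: 46*√498/83 ≈ 12.368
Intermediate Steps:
n(a) = √(151 + a)
Y = -552 (Y = -24*23 = -552)
v(g, Q) = 552 (v(g, Q) = -1*(-552) = 552)
y = 2*√498 (y = √(151 + 1841) = √1992 = 2*√498 ≈ 44.632)
v(1640, 2828)/y = 552/((2*√498)) = 552*(√498/996) = 46*√498/83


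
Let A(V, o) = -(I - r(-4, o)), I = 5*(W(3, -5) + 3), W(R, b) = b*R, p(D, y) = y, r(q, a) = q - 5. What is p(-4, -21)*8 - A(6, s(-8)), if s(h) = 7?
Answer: -219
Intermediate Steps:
r(q, a) = -5 + q
W(R, b) = R*b
I = -60 (I = 5*(3*(-5) + 3) = 5*(-15 + 3) = 5*(-12) = -60)
A(V, o) = 51 (A(V, o) = -(-60 - (-5 - 4)) = -(-60 - 1*(-9)) = -(-60 + 9) = -1*(-51) = 51)
p(-4, -21)*8 - A(6, s(-8)) = -21*8 - 1*51 = -168 - 51 = -219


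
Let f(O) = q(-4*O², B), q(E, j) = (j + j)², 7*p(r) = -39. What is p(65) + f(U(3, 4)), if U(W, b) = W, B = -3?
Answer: 213/7 ≈ 30.429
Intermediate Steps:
p(r) = -39/7 (p(r) = (⅐)*(-39) = -39/7)
q(E, j) = 4*j² (q(E, j) = (2*j)² = 4*j²)
f(O) = 36 (f(O) = 4*(-3)² = 4*9 = 36)
p(65) + f(U(3, 4)) = -39/7 + 36 = 213/7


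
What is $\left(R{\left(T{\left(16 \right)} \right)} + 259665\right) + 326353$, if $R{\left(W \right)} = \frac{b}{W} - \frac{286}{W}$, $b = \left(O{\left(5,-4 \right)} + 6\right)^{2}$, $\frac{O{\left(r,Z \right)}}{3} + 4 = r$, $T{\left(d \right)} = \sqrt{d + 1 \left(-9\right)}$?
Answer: $586018 - \frac{205 \sqrt{7}}{7} \approx 5.8594 \cdot 10^{5}$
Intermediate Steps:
$T{\left(d \right)} = \sqrt{-9 + d}$ ($T{\left(d \right)} = \sqrt{d - 9} = \sqrt{-9 + d}$)
$O{\left(r,Z \right)} = -12 + 3 r$
$b = 81$ ($b = \left(\left(-12 + 3 \cdot 5\right) + 6\right)^{2} = \left(\left(-12 + 15\right) + 6\right)^{2} = \left(3 + 6\right)^{2} = 9^{2} = 81$)
$R{\left(W \right)} = - \frac{205}{W}$ ($R{\left(W \right)} = \frac{81}{W} - \frac{286}{W} = - \frac{205}{W}$)
$\left(R{\left(T{\left(16 \right)} \right)} + 259665\right) + 326353 = \left(- \frac{205}{\sqrt{-9 + 16}} + 259665\right) + 326353 = \left(- \frac{205}{\sqrt{7}} + 259665\right) + 326353 = \left(- 205 \frac{\sqrt{7}}{7} + 259665\right) + 326353 = \left(- \frac{205 \sqrt{7}}{7} + 259665\right) + 326353 = \left(259665 - \frac{205 \sqrt{7}}{7}\right) + 326353 = 586018 - \frac{205 \sqrt{7}}{7}$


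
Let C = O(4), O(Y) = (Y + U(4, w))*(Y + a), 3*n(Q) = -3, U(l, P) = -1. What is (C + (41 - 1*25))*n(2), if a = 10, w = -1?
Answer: -58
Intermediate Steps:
n(Q) = -1 (n(Q) = (⅓)*(-3) = -1)
O(Y) = (-1 + Y)*(10 + Y) (O(Y) = (Y - 1)*(Y + 10) = (-1 + Y)*(10 + Y))
C = 42 (C = -10 + 4² + 9*4 = -10 + 16 + 36 = 42)
(C + (41 - 1*25))*n(2) = (42 + (41 - 1*25))*(-1) = (42 + (41 - 25))*(-1) = (42 + 16)*(-1) = 58*(-1) = -58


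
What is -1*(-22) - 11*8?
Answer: -66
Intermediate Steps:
-1*(-22) - 11*8 = 22 - 88 = -66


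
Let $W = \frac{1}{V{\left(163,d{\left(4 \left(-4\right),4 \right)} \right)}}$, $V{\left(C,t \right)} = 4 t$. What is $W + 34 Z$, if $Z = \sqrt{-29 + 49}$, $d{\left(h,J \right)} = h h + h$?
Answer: $\frac{1}{960} + 68 \sqrt{5} \approx 152.05$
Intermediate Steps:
$d{\left(h,J \right)} = h + h^{2}$ ($d{\left(h,J \right)} = h^{2} + h = h + h^{2}$)
$Z = 2 \sqrt{5}$ ($Z = \sqrt{20} = 2 \sqrt{5} \approx 4.4721$)
$W = \frac{1}{960}$ ($W = \frac{1}{4 \cdot 4 \left(-4\right) \left(1 + 4 \left(-4\right)\right)} = \frac{1}{4 \left(- 16 \left(1 - 16\right)\right)} = \frac{1}{4 \left(\left(-16\right) \left(-15\right)\right)} = \frac{1}{4 \cdot 240} = \frac{1}{960} \approx 0.0010417$)
$W + 34 Z = \frac{1}{960} + 34 \cdot 2 \sqrt{5} = \frac{1}{960} + 68 \sqrt{5}$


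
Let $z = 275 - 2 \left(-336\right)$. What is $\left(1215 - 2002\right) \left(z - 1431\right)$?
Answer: $380908$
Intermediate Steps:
$z = 947$ ($z = 275 - -672 = 275 + 672 = 947$)
$\left(1215 - 2002\right) \left(z - 1431\right) = \left(1215 - 2002\right) \left(947 - 1431\right) = \left(-787\right) \left(-484\right) = 380908$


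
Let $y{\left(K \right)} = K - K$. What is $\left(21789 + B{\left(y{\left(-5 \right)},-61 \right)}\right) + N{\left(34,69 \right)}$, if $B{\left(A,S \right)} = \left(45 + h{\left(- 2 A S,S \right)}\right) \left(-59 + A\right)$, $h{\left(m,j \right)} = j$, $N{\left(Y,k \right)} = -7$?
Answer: $22726$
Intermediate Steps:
$y{\left(K \right)} = 0$
$B{\left(A,S \right)} = \left(-59 + A\right) \left(45 + S\right)$ ($B{\left(A,S \right)} = \left(45 + S\right) \left(-59 + A\right) = \left(-59 + A\right) \left(45 + S\right)$)
$\left(21789 + B{\left(y{\left(-5 \right)},-61 \right)}\right) + N{\left(34,69 \right)} = \left(21789 + \left(-2655 - -3599 + 45 \cdot 0 + 0 \left(-61\right)\right)\right) - 7 = \left(21789 + \left(-2655 + 3599 + 0 + 0\right)\right) - 7 = \left(21789 + 944\right) - 7 = 22733 - 7 = 22726$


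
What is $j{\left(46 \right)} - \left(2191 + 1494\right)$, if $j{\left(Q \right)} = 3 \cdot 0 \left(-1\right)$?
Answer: $-3685$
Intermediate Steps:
$j{\left(Q \right)} = 0$ ($j{\left(Q \right)} = 0 \left(-1\right) = 0$)
$j{\left(46 \right)} - \left(2191 + 1494\right) = 0 - \left(2191 + 1494\right) = 0 - 3685 = -3685$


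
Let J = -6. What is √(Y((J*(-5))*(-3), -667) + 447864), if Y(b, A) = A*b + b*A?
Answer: 2*√141981 ≈ 753.61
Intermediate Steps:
Y(b, A) = 2*A*b (Y(b, A) = A*b + A*b = 2*A*b)
√(Y((J*(-5))*(-3), -667) + 447864) = √(2*(-667)*(-6*(-5)*(-3)) + 447864) = √(2*(-667)*(30*(-3)) + 447864) = √(2*(-667)*(-90) + 447864) = √(120060 + 447864) = √567924 = 2*√141981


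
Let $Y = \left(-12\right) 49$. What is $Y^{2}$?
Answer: $345744$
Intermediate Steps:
$Y = -588$
$Y^{2} = \left(-588\right)^{2} = 345744$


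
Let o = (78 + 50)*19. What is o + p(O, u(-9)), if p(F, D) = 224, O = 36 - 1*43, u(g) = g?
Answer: 2656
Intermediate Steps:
O = -7 (O = 36 - 43 = -7)
o = 2432 (o = 128*19 = 2432)
o + p(O, u(-9)) = 2432 + 224 = 2656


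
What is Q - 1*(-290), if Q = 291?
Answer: 581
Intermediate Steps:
Q - 1*(-290) = 291 - 1*(-290) = 291 + 290 = 581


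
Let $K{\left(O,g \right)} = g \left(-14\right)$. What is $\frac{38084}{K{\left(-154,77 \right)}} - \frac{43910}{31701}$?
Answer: $- \frac{627317932}{17086839} \approx -36.714$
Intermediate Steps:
$K{\left(O,g \right)} = - 14 g$
$\frac{38084}{K{\left(-154,77 \right)}} - \frac{43910}{31701} = \frac{38084}{\left(-14\right) 77} - \frac{43910}{31701} = \frac{38084}{-1078} - \frac{43910}{31701} = 38084 \left(- \frac{1}{1078}\right) - \frac{43910}{31701} = - \frac{19042}{539} - \frac{43910}{31701} = - \frac{627317932}{17086839}$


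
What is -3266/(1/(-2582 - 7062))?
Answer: 31497304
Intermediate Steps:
-3266/(1/(-2582 - 7062)) = -3266/(1/(-9644)) = -3266/(-1/9644) = -3266*(-9644) = 31497304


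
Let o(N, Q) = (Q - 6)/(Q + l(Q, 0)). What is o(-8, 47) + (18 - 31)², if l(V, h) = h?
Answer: 7984/47 ≈ 169.87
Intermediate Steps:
o(N, Q) = (-6 + Q)/Q (o(N, Q) = (Q - 6)/(Q + 0) = (-6 + Q)/Q)
o(-8, 47) + (18 - 31)² = (-6 + 47)/47 + (18 - 31)² = (1/47)*41 + (-13)² = 41/47 + 169 = 7984/47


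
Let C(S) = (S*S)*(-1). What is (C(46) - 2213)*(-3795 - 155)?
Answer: 17099550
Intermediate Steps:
C(S) = -S² (C(S) = S²*(-1) = -S²)
(C(46) - 2213)*(-3795 - 155) = (-1*46² - 2213)*(-3795 - 155) = (-1*2116 - 2213)*(-3950) = (-2116 - 2213)*(-3950) = -4329*(-3950) = 17099550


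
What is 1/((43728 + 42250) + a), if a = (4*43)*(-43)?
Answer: 1/78582 ≈ 1.2726e-5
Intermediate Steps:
a = -7396 (a = 172*(-43) = -7396)
1/((43728 + 42250) + a) = 1/((43728 + 42250) - 7396) = 1/(85978 - 7396) = 1/78582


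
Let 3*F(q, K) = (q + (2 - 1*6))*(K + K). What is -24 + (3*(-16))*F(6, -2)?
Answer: 104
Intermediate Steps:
F(q, K) = 2*K*(-4 + q)/3 (F(q, K) = ((q + (2 - 1*6))*(K + K))/3 = ((q + (2 - 6))*(2*K))/3 = ((q - 4)*(2*K))/3 = ((-4 + q)*(2*K))/3 = (2*K*(-4 + q))/3 = 2*K*(-4 + q)/3)
-24 + (3*(-16))*F(6, -2) = -24 + (3*(-16))*((⅔)*(-2)*(-4 + 6)) = -24 - 32*(-2)*2 = -24 - 48*(-8/3) = -24 + 128 = 104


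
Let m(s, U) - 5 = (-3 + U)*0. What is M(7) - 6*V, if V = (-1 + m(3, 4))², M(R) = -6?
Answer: -102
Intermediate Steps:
m(s, U) = 5 (m(s, U) = 5 + (-3 + U)*0 = 5 + 0 = 5)
V = 16 (V = (-1 + 5)² = 4² = 16)
M(7) - 6*V = -6 - 6*16 = -6 - 96 = -102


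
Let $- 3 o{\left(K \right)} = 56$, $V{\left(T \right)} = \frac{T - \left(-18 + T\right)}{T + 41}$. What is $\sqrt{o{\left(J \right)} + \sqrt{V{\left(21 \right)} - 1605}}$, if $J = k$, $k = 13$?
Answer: $\frac{\sqrt{-161448 + 279 i \sqrt{1542126}}}{93} \approx 3.5727 + 5.6063 i$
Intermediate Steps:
$J = 13$
$V{\left(T \right)} = \frac{18}{41 + T}$
$o{\left(K \right)} = - \frac{56}{3}$ ($o{\left(K \right)} = \left(- \frac{1}{3}\right) 56 = - \frac{56}{3}$)
$\sqrt{o{\left(J \right)} + \sqrt{V{\left(21 \right)} - 1605}} = \sqrt{- \frac{56}{3} + \sqrt{\frac{18}{41 + 21} - 1605}} = \sqrt{- \frac{56}{3} + \sqrt{\frac{18}{62} - 1605}} = \sqrt{- \frac{56}{3} + \sqrt{18 \cdot \frac{1}{62} - 1605}} = \sqrt{- \frac{56}{3} + \sqrt{\frac{9}{31} - 1605}} = \sqrt{- \frac{56}{3} + \sqrt{- \frac{49746}{31}}} = \sqrt{- \frac{56}{3} + \frac{i \sqrt{1542126}}{31}}$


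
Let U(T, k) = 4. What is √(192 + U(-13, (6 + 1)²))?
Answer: 14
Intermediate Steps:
√(192 + U(-13, (6 + 1)²)) = √(192 + 4) = √196 = 14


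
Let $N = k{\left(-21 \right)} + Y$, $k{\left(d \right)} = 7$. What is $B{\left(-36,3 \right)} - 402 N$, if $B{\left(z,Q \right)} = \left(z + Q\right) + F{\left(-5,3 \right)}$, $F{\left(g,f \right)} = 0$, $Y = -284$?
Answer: $111321$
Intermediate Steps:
$B{\left(z,Q \right)} = Q + z$ ($B{\left(z,Q \right)} = \left(z + Q\right) + 0 = \left(Q + z\right) + 0 = Q + z$)
$N = -277$ ($N = 7 - 284 = -277$)
$B{\left(-36,3 \right)} - 402 N = \left(3 - 36\right) - -111354 = -33 + 111354 = 111321$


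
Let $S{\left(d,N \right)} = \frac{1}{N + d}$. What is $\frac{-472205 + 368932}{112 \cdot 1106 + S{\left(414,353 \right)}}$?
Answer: $- \frac{79210391}{95009825} \approx -0.83371$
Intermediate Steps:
$\frac{-472205 + 368932}{112 \cdot 1106 + S{\left(414,353 \right)}} = \frac{-472205 + 368932}{112 \cdot 1106 + \frac{1}{353 + 414}} = - \frac{103273}{123872 + \frac{1}{767}} = - \frac{103273}{\frac{95009825}{767}} = \left(-103273\right) \frac{767}{95009825} = - \frac{79210391}{95009825}$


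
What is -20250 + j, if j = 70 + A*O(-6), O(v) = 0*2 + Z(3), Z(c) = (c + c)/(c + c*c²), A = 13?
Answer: -100887/5 ≈ -20177.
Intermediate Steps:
Z(c) = 2*c/(c + c³) (Z(c) = (2*c)/(c + c³) = 2*c/(c + c³))
O(v) = ⅕ (O(v) = 0*2 + 2/(1 + 3²) = 0 + 2/(1 + 9) = 0 + 2/10 = 0 + 2*(⅒) = 0 + ⅕ = ⅕)
j = 363/5 (j = 70 + 13*(⅕) = 70 + 13/5 = 363/5 ≈ 72.600)
-20250 + j = -20250 + 363/5 = -100887/5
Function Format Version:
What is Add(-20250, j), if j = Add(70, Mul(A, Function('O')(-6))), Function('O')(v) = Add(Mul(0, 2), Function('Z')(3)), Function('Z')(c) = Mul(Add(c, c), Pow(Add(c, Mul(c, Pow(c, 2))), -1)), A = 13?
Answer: Rational(-100887, 5) ≈ -20177.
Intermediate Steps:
Function('Z')(c) = Mul(2, c, Pow(Add(c, Pow(c, 3)), -1)) (Function('Z')(c) = Mul(Mul(2, c), Pow(Add(c, Pow(c, 3)), -1)) = Mul(2, c, Pow(Add(c, Pow(c, 3)), -1)))
Function('O')(v) = Rational(1, 5) (Function('O')(v) = Add(Mul(0, 2), Mul(2, Pow(Add(1, Pow(3, 2)), -1))) = Add(0, Mul(2, Pow(Add(1, 9), -1))) = Add(0, Mul(2, Pow(10, -1))) = Add(0, Mul(2, Rational(1, 10))) = Add(0, Rational(1, 5)) = Rational(1, 5))
j = Rational(363, 5) (j = Add(70, Mul(13, Rational(1, 5))) = Add(70, Rational(13, 5)) = Rational(363, 5) ≈ 72.600)
Add(-20250, j) = Add(-20250, Rational(363, 5)) = Rational(-100887, 5)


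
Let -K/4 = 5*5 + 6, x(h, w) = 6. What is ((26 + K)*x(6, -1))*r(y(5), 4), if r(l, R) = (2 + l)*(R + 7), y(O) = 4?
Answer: -38808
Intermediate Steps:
r(l, R) = (2 + l)*(7 + R)
K = -124 (K = -4*(5*5 + 6) = -4*(25 + 6) = -4*31 = -124)
((26 + K)*x(6, -1))*r(y(5), 4) = ((26 - 124)*6)*(14 + 2*4 + 7*4 + 4*4) = (-98*6)*(14 + 8 + 28 + 16) = -588*66 = -38808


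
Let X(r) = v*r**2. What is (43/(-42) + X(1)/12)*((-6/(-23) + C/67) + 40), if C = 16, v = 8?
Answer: -156025/10787 ≈ -14.464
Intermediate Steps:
X(r) = 8*r**2
(43/(-42) + X(1)/12)*((-6/(-23) + C/67) + 40) = (43/(-42) + (8*1**2)/12)*((-6/(-23) + 16/67) + 40) = (43*(-1/42) + (8*1)*(1/12))*((-6*(-1/23) + 16*(1/67)) + 40) = (-43/42 + 8*(1/12))*((6/23 + 16/67) + 40) = (-43/42 + 2/3)*(770/1541 + 40) = -5/14*62410/1541 = -156025/10787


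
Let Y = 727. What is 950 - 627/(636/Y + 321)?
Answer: 6722637/7091 ≈ 948.05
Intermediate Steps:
950 - 627/(636/Y + 321) = 950 - 627/(636/727 + 321) = 950 - 627/234003/727 = 950 - 627*727/234003 = 950 - 13813/7091 = 6722637/7091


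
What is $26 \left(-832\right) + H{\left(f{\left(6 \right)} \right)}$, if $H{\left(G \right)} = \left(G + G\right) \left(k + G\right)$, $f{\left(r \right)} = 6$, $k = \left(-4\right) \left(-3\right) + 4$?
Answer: $-21368$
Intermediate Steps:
$k = 16$ ($k = 12 + 4 = 16$)
$H{\left(G \right)} = 2 G \left(16 + G\right)$ ($H{\left(G \right)} = \left(G + G\right) \left(16 + G\right) = 2 G \left(16 + G\right)$)
$26 \left(-832\right) + H{\left(f{\left(6 \right)} \right)} = 26 \left(-832\right) + 2 \cdot 6 \left(16 + 6\right) = -21632 + 2 \cdot 6 \cdot 22 = -21632 + 264 = -21368$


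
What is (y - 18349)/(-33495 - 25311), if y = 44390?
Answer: -26041/58806 ≈ -0.44283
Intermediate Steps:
(y - 18349)/(-33495 - 25311) = (44390 - 18349)/(-33495 - 25311) = 26041/(-58806) = 26041*(-1/58806) = -26041/58806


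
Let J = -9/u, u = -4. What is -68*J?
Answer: -153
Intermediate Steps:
J = 9/4 (J = -9/(-4) = -9*(-1/4) = 9/4 ≈ 2.2500)
-68*J = -68*9/4 = -153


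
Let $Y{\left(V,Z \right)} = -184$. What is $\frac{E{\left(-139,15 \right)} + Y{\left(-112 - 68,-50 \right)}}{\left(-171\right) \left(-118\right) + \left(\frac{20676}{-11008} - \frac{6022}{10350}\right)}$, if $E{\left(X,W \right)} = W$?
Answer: $- \frac{2406830400}{287331968953} \approx -0.0083765$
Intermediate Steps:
$\frac{E{\left(-139,15 \right)} + Y{\left(-112 - 68,-50 \right)}}{\left(-171\right) \left(-118\right) + \left(\frac{20676}{-11008} - \frac{6022}{10350}\right)} = \frac{15 - 184}{\left(-171\right) \left(-118\right) + \left(\frac{20676}{-11008} - \frac{6022}{10350}\right)} = - \frac{169}{20178 + \left(20676 \left(- \frac{1}{11008}\right) - \frac{3011}{5175}\right)} = - \frac{169}{20178 - \frac{35035847}{14241600}} = - \frac{169}{\frac{287331968953}{14241600}} = \left(-169\right) \frac{14241600}{287331968953} = - \frac{2406830400}{287331968953}$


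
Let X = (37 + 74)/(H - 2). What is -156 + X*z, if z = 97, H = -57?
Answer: -19971/59 ≈ -338.49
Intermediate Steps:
X = -111/59 (X = (37 + 74)/(-57 - 2) = 111/(-59) = 111*(-1/59) = -111/59 ≈ -1.8814)
-156 + X*z = -156 - 111/59*97 = -156 - 10767/59 = -19971/59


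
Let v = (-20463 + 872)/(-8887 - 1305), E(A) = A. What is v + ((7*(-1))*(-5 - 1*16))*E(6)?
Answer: 692995/784 ≈ 883.92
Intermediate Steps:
v = 1507/784 (v = -19591/(-10192) = -19591*(-1/10192) = 1507/784 ≈ 1.9222)
v + ((7*(-1))*(-5 - 1*16))*E(6) = 1507/784 + ((7*(-1))*(-5 - 1*16))*6 = 1507/784 - 7*(-5 - 16)*6 = 1507/784 - 7*(-21)*6 = 1507/784 + 147*6 = 1507/784 + 882 = 692995/784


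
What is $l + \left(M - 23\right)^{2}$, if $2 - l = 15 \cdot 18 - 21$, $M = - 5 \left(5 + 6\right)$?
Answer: $5837$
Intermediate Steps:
$M = -55$ ($M = \left(-5\right) 11 = -55$)
$l = -247$ ($l = 2 - \left(15 \cdot 18 - 21\right) = 2 - \left(270 - 21\right) = 2 - 249 = -247$)
$l + \left(M - 23\right)^{2} = -247 + \left(-55 - 23\right)^{2} = -247 + \left(-78\right)^{2} = -247 + 6084 = 5837$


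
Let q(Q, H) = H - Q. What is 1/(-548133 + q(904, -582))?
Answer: -1/549619 ≈ -1.8194e-6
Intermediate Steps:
1/(-548133 + q(904, -582)) = 1/(-548133 + (-582 - 1*904)) = 1/(-548133 + (-582 - 904)) = 1/(-548133 - 1486) = 1/(-549619) = -1/549619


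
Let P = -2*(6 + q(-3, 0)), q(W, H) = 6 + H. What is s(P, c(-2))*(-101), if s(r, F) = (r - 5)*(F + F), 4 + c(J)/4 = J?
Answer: -140592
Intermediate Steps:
c(J) = -16 + 4*J
P = -24 (P = -2*(6 + (6 + 0)) = -2*(6 + 6) = -2*12 = -24)
s(r, F) = 2*F*(-5 + r) (s(r, F) = (-5 + r)*(2*F) = 2*F*(-5 + r))
s(P, c(-2))*(-101) = (2*(-16 + 4*(-2))*(-5 - 24))*(-101) = (2*(-16 - 8)*(-29))*(-101) = (2*(-24)*(-29))*(-101) = 1392*(-101) = -140592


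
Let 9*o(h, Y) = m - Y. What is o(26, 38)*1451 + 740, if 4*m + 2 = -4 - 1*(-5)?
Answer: -21707/4 ≈ -5426.8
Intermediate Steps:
m = -¼ (m = -½ + (-4 - 1*(-5))/4 = -½ + (-4 + 5)/4 = -½ + (¼)*1 = -½ + ¼ = -¼ ≈ -0.25000)
o(h, Y) = -1/36 - Y/9 (o(h, Y) = (-¼ - Y)/9 = -1/36 - Y/9)
o(26, 38)*1451 + 740 = (-1/36 - ⅑*38)*1451 + 740 = (-1/36 - 38/9)*1451 + 740 = -17/4*1451 + 740 = -24667/4 + 740 = -21707/4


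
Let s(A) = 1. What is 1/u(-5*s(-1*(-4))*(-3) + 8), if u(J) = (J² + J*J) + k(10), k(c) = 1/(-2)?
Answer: 2/2115 ≈ 0.00094563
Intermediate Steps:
k(c) = -½
u(J) = -½ + 2*J² (u(J) = (J² + J*J) - ½ = (J² + J²) - ½ = 2*J² - ½ = -½ + 2*J²)
1/u(-5*s(-1*(-4))*(-3) + 8) = 1/(-½ + 2*(-5*1*(-3) + 8)²) = 1/(-½ + 2*(-5*(-3) + 8)²) = 1/(-½ + 2*(15 + 8)²) = 1/(-½ + 2*23²) = 1/(-½ + 2*529) = 1/(-½ + 1058) = 1/(2115/2) = 2/2115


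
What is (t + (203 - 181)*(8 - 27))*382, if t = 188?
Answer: -87860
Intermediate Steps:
(t + (203 - 181)*(8 - 27))*382 = (188 + (203 - 181)*(8 - 27))*382 = (188 + 22*(-19))*382 = (188 - 418)*382 = -230*382 = -87860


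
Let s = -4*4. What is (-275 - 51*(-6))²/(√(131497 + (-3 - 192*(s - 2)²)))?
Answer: 961*√1414/9898 ≈ 3.6509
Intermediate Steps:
s = -16
(-275 - 51*(-6))²/(√(131497 + (-3 - 192*(s - 2)²))) = (-275 - 51*(-6))²/(√(131497 + (-3 - 192*(-16 - 2)²))) = (-275 + 306)²/(√(131497 + (-3 - 192*(-18)²))) = 31²/(√(131497 + (-3 - 192*324))) = 961/(√(131497 + (-3 - 62208))) = 961/(√(131497 - 62211)) = 961/(√69286) = 961/((7*√1414)) = 961*(√1414/9898) = 961*√1414/9898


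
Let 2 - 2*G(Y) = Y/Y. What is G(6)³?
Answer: ⅛ ≈ 0.12500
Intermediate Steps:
G(Y) = ½ (G(Y) = 1 - Y/(2*Y) = 1 - ½*1 = 1 - ½ = ½)
G(6)³ = (½)³ = ⅛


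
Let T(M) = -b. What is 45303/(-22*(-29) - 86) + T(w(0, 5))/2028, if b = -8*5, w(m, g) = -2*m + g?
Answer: 7658047/93288 ≈ 82.090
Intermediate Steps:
w(m, g) = g - 2*m
b = -40
T(M) = 40 (T(M) = -1*(-40) = 40)
45303/(-22*(-29) - 86) + T(w(0, 5))/2028 = 45303/(-22*(-29) - 86) + 40/2028 = 45303/(638 - 86) + 40*(1/2028) = 45303/552 + 10/507 = 45303*(1/552) + 10/507 = 15101/184 + 10/507 = 7658047/93288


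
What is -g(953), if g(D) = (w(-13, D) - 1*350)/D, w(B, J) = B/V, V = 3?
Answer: 1063/2859 ≈ 0.37181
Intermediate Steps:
w(B, J) = B/3
g(D) = -1063/(3*D) (g(D) = ((⅓)*(-13) - 1*350)/D = (-13/3 - 350)/D = -1063/(3*D))
-g(953) = -(-1063)/(3*953) = -1*(-1063/2859) = 1063/2859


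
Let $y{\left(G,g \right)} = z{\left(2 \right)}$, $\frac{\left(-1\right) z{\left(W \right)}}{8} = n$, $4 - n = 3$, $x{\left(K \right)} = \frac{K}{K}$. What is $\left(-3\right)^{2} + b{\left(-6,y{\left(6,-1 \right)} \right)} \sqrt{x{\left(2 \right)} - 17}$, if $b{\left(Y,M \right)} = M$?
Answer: $9 - 32 i \approx 9.0 - 32.0 i$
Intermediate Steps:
$x{\left(K \right)} = 1$
$n = 1$ ($n = 4 - 3 = 1$)
$z{\left(W \right)} = -8$ ($z{\left(W \right)} = \left(-8\right) 1 = -8$)
$y{\left(G,g \right)} = -8$
$\left(-3\right)^{2} + b{\left(-6,y{\left(6,-1 \right)} \right)} \sqrt{x{\left(2 \right)} - 17} = \left(-3\right)^{2} - 8 \sqrt{1 - 17} = 9 - 8 \sqrt{-16} = 9 - 8 \cdot 4 i = 9 - 32 i$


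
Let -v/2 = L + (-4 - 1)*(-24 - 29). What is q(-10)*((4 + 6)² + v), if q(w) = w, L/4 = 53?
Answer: 8540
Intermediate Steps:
L = 212 (L = 4*53 = 212)
v = -954 (v = -2*(212 + (-4 - 1)*(-24 - 29)) = -2*(212 - 5*(-53)) = -2*(212 + 265) = -2*477 = -954)
q(-10)*((4 + 6)² + v) = -10*((4 + 6)² - 954) = -10*(10² - 954) = -10*(100 - 954) = -10*(-854) = 8540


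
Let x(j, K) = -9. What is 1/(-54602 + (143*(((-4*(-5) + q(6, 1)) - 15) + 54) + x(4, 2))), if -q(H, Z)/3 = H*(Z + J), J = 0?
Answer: -1/48748 ≈ -2.0514e-5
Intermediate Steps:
q(H, Z) = -3*H*Z (q(H, Z) = -3*H*(Z + 0) = -3*H*Z)
1/(-54602 + (143*(((-4*(-5) + q(6, 1)) - 15) + 54) + x(4, 2))) = 1/(-54602 + (143*(((-4*(-5) - 3*6*1) - 15) + 54) - 9)) = 1/(-54602 + (143*(((20 - 18) - 15) + 54) - 9)) = 1/(-54602 + (143*((2 - 15) + 54) - 9)) = 1/(-54602 + (143*(-13 + 54) - 9)) = 1/(-54602 + (143*41 - 9)) = 1/(-54602 + (5863 - 9)) = 1/(-54602 + 5854) = 1/(-48748) = -1/48748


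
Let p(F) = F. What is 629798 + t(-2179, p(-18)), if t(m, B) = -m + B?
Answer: 631959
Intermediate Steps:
t(m, B) = B - m
629798 + t(-2179, p(-18)) = 629798 + (-18 - 1*(-2179)) = 629798 + (-18 + 2179) = 629798 + 2161 = 631959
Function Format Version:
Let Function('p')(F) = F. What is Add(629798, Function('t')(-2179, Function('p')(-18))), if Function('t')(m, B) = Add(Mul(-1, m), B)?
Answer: 631959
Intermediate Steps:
Function('t')(m, B) = Add(B, Mul(-1, m))
Add(629798, Function('t')(-2179, Function('p')(-18))) = Add(629798, Add(-18, Mul(-1, -2179))) = Add(629798, Add(-18, 2179)) = Add(629798, 2161) = 631959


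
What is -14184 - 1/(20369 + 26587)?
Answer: -666023905/46956 ≈ -14184.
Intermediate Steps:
-14184 - 1/(20369 + 26587) = -14184 - 1/46956 = -666023905/46956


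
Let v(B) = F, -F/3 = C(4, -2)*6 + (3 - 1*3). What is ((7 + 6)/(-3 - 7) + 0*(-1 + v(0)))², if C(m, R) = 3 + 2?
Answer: 169/100 ≈ 1.6900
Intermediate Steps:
C(m, R) = 5
F = -90 (F = -3*(5*6 + (3 - 1*3)) = -3*(30 + (3 - 3)) = -3*(30 + 0) = -3*30 = -90)
v(B) = -90
((7 + 6)/(-3 - 7) + 0*(-1 + v(0)))² = ((7 + 6)/(-3 - 7) + 0*(-1 - 90))² = (13/(-10) + 0*(-91))² = (13*(-⅒) + 0)² = (-13/10 + 0)² = (-13/10)² = 169/100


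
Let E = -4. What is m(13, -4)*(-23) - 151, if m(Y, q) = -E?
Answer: -243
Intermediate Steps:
m(Y, q) = 4 (m(Y, q) = -1*(-4) = 4)
m(13, -4)*(-23) - 151 = 4*(-23) - 151 = -92 - 151 = -243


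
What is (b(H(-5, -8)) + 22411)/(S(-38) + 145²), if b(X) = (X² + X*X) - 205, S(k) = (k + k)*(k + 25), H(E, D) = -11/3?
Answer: 200096/198117 ≈ 1.0100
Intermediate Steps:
H(E, D) = -11/3 (H(E, D) = -11*⅓ = -11/3)
S(k) = 2*k*(25 + k) (S(k) = (2*k)*(25 + k) = 2*k*(25 + k))
b(X) = -205 + 2*X² (b(X) = (X² + X²) - 205 = 2*X² - 205 = -205 + 2*X²)
(b(H(-5, -8)) + 22411)/(S(-38) + 145²) = ((-205 + 2*(-11/3)²) + 22411)/(2*(-38)*(25 - 38) + 145²) = ((-205 + 2*(121/9)) + 22411)/(2*(-38)*(-13) + 21025) = ((-205 + 242/9) + 22411)/(988 + 21025) = (-1603/9 + 22411)/22013 = (200096/9)*(1/22013) = 200096/198117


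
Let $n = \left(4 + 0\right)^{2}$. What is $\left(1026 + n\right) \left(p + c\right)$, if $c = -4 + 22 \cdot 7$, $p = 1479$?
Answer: $1697418$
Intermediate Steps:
$c = 150$ ($c = -4 + 154 = 150$)
$n = 16$ ($n = 4^{2} = 16$)
$\left(1026 + n\right) \left(p + c\right) = \left(1026 + 16\right) \left(1479 + 150\right) = 1042 \cdot 1629 = 1697418$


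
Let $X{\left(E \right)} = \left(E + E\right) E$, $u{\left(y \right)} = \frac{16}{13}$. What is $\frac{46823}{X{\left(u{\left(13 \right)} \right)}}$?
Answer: $\frac{7913087}{512} \approx 15455.0$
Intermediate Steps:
$u{\left(y \right)} = \frac{16}{13}$ ($u{\left(y \right)} = 16 \cdot \frac{1}{13} = \frac{16}{13}$)
$X{\left(E \right)} = 2 E^{2}$ ($X{\left(E \right)} = 2 E E = 2 E^{2}$)
$\frac{46823}{X{\left(u{\left(13 \right)} \right)}} = \frac{46823}{2 \left(\frac{16}{13}\right)^{2}} = \frac{46823}{2 \cdot \frac{256}{169}} = \frac{46823}{\frac{512}{169}} = 46823 \cdot \frac{169}{512} = \frac{7913087}{512}$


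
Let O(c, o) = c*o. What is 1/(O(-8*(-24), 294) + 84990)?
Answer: 1/141438 ≈ 7.0702e-6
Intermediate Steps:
1/(O(-8*(-24), 294) + 84990) = 1/(-8*(-24)*294 + 84990) = 1/(192*294 + 84990) = 1/(56448 + 84990) = 1/141438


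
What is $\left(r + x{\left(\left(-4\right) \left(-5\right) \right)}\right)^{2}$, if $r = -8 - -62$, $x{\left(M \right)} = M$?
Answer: $5476$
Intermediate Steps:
$r = 54$ ($r = -8 + 62 = 54$)
$\left(r + x{\left(\left(-4\right) \left(-5\right) \right)}\right)^{2} = \left(54 - -20\right)^{2} = \left(54 + 20\right)^{2} = 74^{2} = 5476$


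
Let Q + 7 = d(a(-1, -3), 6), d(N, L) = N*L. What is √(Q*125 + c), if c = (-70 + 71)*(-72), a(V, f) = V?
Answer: I*√1697 ≈ 41.195*I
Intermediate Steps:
d(N, L) = L*N
Q = -13 (Q = -7 + 6*(-1) = -7 - 6 = -13)
c = -72 (c = 1*(-72) = -72)
√(Q*125 + c) = √(-13*125 - 72) = √(-1625 - 72) = √(-1697) = I*√1697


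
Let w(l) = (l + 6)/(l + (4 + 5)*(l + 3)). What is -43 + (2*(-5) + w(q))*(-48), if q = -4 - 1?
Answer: 10099/23 ≈ 439.09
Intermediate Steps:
q = -5
w(l) = (6 + l)/(27 + 10*l) (w(l) = (6 + l)/(l + 9*(3 + l)) = (6 + l)/(l + (27 + 9*l)) = (6 + l)/(27 + 10*l))
-43 + (2*(-5) + w(q))*(-48) = -43 + (2*(-5) + (6 - 5)/(27 + 10*(-5)))*(-48) = -43 + (-10 + 1/(27 - 50))*(-48) = -43 + (-10 + 1/(-23))*(-48) = -43 + (-10 - 1/23*1)*(-48) = -43 + (-10 - 1/23)*(-48) = -43 - 231/23*(-48) = -43 + 11088/23 = 10099/23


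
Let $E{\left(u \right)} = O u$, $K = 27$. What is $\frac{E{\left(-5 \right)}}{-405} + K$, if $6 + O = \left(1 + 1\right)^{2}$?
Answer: $\frac{2185}{81} \approx 26.975$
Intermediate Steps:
$O = -2$ ($O = -6 + \left(1 + 1\right)^{2} = -6 + 2^{2} = -6 + 4 = -2$)
$E{\left(u \right)} = - 2 u$
$\frac{E{\left(-5 \right)}}{-405} + K = \frac{\left(-2\right) \left(-5\right)}{-405} + 27 = \left(- \frac{1}{405}\right) 10 + 27 = - \frac{2}{81} + 27 = \frac{2185}{81}$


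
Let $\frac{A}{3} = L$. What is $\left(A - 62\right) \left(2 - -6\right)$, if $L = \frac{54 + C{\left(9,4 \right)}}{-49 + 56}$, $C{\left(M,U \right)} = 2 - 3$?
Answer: $- \frac{2200}{7} \approx -314.29$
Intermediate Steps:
$C{\left(M,U \right)} = -1$
$L = \frac{53}{7}$ ($L = \frac{54 - 1}{-49 + 56} = \frac{53}{7} \approx 7.5714$)
$A = \frac{159}{7}$ ($A = 3 \cdot \frac{53}{7} = \frac{159}{7} \approx 22.714$)
$\left(A - 62\right) \left(2 - -6\right) = \left(\frac{159}{7} - 62\right) \left(2 - -6\right) = \left(\frac{159}{7} - 62\right) \left(2 + 6\right) = \left(- \frac{275}{7}\right) 8 = - \frac{2200}{7}$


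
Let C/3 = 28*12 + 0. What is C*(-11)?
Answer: -11088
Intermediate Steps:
C = 1008 (C = 3*(28*12 + 0) = 3*(336 + 0) = 3*336 = 1008)
C*(-11) = 1008*(-11) = -11088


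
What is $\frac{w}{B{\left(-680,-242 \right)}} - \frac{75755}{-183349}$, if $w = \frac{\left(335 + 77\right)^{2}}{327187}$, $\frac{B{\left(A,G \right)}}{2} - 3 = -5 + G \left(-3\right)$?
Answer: $\frac{4490165563567}{10858083076603} \approx 0.41353$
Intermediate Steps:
$B{\left(A,G \right)} = -4 - 6 G$ ($B{\left(A,G \right)} = 6 + 2 \left(-5 + G \left(-3\right)\right) = 6 + 2 \left(-5 - 3 G\right) = 6 - \left(10 + 6 G\right) = -4 - 6 G$)
$w = \frac{169744}{327187}$ ($w = 412^{2} \cdot \frac{1}{327187} = 169744 \cdot \frac{1}{327187} = \frac{169744}{327187} \approx 0.5188$)
$\frac{w}{B{\left(-680,-242 \right)}} - \frac{75755}{-183349} = \frac{169744}{327187 \left(-4 - -1452\right)} - \frac{75755}{-183349} = \frac{169744}{327187 \left(-4 + 1452\right)} - - \frac{75755}{183349} = \frac{169744}{327187 \cdot 1448} + \frac{75755}{183349} = \frac{169744}{327187} \cdot \frac{1}{1448} + \frac{75755}{183349} = \frac{21218}{59220847} + \frac{75755}{183349} = \frac{4490165563567}{10858083076603}$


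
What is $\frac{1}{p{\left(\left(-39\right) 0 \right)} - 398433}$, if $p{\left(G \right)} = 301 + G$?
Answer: $- \frac{1}{398132} \approx -2.5117 \cdot 10^{-6}$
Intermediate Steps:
$\frac{1}{p{\left(\left(-39\right) 0 \right)} - 398433} = \frac{1}{\left(301 - 0\right) - 398433} = \frac{1}{\left(301 + 0\right) - 398433} = \frac{1}{301 - 398433} = \frac{1}{-398132} = - \frac{1}{398132}$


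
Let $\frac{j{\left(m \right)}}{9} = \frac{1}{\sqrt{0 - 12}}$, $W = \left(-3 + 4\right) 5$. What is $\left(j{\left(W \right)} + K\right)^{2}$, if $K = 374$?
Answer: $\frac{559477}{4} - 1122 i \sqrt{3} \approx 1.3987 \cdot 10^{5} - 1943.4 i$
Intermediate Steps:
$W = 5$ ($W = 1 \cdot 5 = 5$)
$j{\left(m \right)} = - \frac{3 i \sqrt{3}}{2}$ ($j{\left(m \right)} = \frac{9}{\sqrt{0 - 12}} = \frac{9}{\sqrt{-12}} = \frac{9}{2 i \sqrt{3}} = 9 \left(- \frac{i \sqrt{3}}{6}\right) = - \frac{3 i \sqrt{3}}{2}$)
$\left(j{\left(W \right)} + K\right)^{2} = \left(- \frac{3 i \sqrt{3}}{2} + 374\right)^{2} = \left(374 - \frac{3 i \sqrt{3}}{2}\right)^{2}$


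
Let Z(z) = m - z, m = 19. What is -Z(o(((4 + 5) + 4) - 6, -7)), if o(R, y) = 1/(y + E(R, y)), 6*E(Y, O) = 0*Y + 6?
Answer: -115/6 ≈ -19.167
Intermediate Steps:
E(Y, O) = 1 (E(Y, O) = (0*Y + 6)/6 = (0 + 6)/6 = (1/6)*6 = 1)
o(R, y) = 1/(1 + y) (o(R, y) = 1/(y + 1) = 1/(1 + y))
Z(z) = 19 - z
-Z(o(((4 + 5) + 4) - 6, -7)) = -(19 - 1/(1 - 7)) = -(19 - 1/(-6)) = -(19 - 1*(-1/6)) = -(19 + 1/6) = -1*115/6 = -115/6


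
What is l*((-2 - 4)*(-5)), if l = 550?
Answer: 16500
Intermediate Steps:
l*((-2 - 4)*(-5)) = 550*((-2 - 4)*(-5)) = 550*(-6*(-5)) = 550*30 = 16500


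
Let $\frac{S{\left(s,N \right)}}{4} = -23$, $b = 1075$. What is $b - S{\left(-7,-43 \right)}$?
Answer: $1167$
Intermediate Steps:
$S{\left(s,N \right)} = -92$ ($S{\left(s,N \right)} = 4 \left(-23\right) = -92$)
$b - S{\left(-7,-43 \right)} = 1075 - -92 = 1075 + 92 = 1167$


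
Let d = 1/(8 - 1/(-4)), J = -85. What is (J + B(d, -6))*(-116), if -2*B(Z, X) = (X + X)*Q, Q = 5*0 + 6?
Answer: 5684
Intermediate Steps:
Q = 6 (Q = 0 + 6 = 6)
d = 4/33 (d = 1/(8 - 1*(-¼)) = 1/(8 + ¼) = 1/(33/4) = 4/33 ≈ 0.12121)
B(Z, X) = -6*X (B(Z, X) = -(X + X)*6/2 = -2*X*6/2 = -6*X)
(J + B(d, -6))*(-116) = (-85 - 6*(-6))*(-116) = (-85 + 36)*(-116) = -49*(-116) = 5684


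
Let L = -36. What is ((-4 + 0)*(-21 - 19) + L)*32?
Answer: 3968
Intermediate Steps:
((-4 + 0)*(-21 - 19) + L)*32 = ((-4 + 0)*(-21 - 19) - 36)*32 = (-4*(-40) - 36)*32 = (160 - 36)*32 = 124*32 = 3968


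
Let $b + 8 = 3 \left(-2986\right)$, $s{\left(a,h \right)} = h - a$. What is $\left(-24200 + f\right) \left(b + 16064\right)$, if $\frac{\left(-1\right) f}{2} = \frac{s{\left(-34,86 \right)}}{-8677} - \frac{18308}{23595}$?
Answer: $- \frac{901670759656576}{5249585} \approx -1.7176 \cdot 10^{8}$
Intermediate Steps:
$b = -8966$ ($b = -8 + 3 \left(-2986\right) = -8 - 8958 = -8966$)
$f = \frac{323379832}{204733815}$ ($f = - 2 \left(\frac{86 - -34}{-8677} - \frac{18308}{23595}\right) = - 2 \left(\left(86 + 34\right) \left(- \frac{1}{8677}\right) - \frac{18308}{23595}\right) = - 2 \left(120 \left(- \frac{1}{8677}\right) - \frac{18308}{23595}\right) = - 2 \left(- \frac{120}{8677} - \frac{18308}{23595}\right) = \left(-2\right) \left(- \frac{161689916}{204733815}\right) = \frac{323379832}{204733815} \approx 1.5795$)
$\left(-24200 + f\right) \left(b + 16064\right) = \left(-24200 + \frac{323379832}{204733815}\right) \left(-8966 + 16064\right) = \left(- \frac{4954234943168}{204733815}\right) 7098 = - \frac{901670759656576}{5249585}$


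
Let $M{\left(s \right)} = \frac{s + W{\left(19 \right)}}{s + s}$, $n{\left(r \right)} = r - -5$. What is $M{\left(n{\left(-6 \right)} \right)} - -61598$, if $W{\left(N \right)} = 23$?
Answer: $61587$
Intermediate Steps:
$n{\left(r \right)} = 5 + r$ ($n{\left(r \right)} = r + 5 = 5 + r$)
$M{\left(s \right)} = \frac{23 + s}{2 s}$ ($M{\left(s \right)} = \frac{s + 23}{s + s} = \frac{23 + s}{2 s}$)
$M{\left(n{\left(-6 \right)} \right)} - -61598 = \frac{23 + \left(5 - 6\right)}{2 \left(5 - 6\right)} - -61598 = \frac{23 - 1}{2 \left(-1\right)} + 61598 = \frac{1}{2} \left(-1\right) 22 + 61598 = -11 + 61598 = 61587$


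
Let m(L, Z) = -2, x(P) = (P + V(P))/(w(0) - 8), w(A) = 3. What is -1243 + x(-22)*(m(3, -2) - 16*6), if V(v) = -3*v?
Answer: -1903/5 ≈ -380.60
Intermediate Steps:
x(P) = 2*P/5 (x(P) = (P - 3*P)/(3 - 8) = -2*P/(-5) = -2*P*(-⅕) = 2*P/5)
-1243 + x(-22)*(m(3, -2) - 16*6) = -1243 + ((⅖)*(-22))*(-2 - 16*6) = -1243 - 44*(-2 - 96)/5 = -1243 - 44/5*(-98) = -1243 + 4312/5 = -1903/5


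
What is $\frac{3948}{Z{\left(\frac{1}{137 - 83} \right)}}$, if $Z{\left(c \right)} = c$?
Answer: $213192$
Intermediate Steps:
$\frac{3948}{Z{\left(\frac{1}{137 - 83} \right)}} = \frac{3948}{\frac{1}{137 - 83}} = \frac{3948}{\frac{1}{54}} = 3948 \frac{1}{\frac{1}{54}} = 3948 \cdot 54 = 213192$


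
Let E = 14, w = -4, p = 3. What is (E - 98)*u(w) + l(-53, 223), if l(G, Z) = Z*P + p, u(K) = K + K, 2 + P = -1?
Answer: 6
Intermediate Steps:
P = -3 (P = -2 - 1 = -3)
u(K) = 2*K
l(G, Z) = 3 - 3*Z (l(G, Z) = Z*(-3) + 3 = -3*Z + 3 = 3 - 3*Z)
(E - 98)*u(w) + l(-53, 223) = (14 - 98)*(2*(-4)) + (3 - 3*223) = -84*(-8) + (3 - 669) = 672 - 666 = 6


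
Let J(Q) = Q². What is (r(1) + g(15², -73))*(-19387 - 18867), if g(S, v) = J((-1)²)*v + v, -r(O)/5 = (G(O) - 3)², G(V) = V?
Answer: 6350164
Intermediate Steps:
r(O) = -5*(-3 + O)² (r(O) = -5*(O - 3)² = -5*(-3 + O)²)
g(S, v) = 2*v (g(S, v) = ((-1)²)²*v + v = 1²*v + v = 1*v + v = v + v = 2*v)
(r(1) + g(15², -73))*(-19387 - 18867) = (-5*(-3 + 1)² + 2*(-73))*(-19387 - 18867) = (-5*(-2)² - 146)*(-38254) = (-5*4 - 146)*(-38254) = (-20 - 146)*(-38254) = -166*(-38254) = 6350164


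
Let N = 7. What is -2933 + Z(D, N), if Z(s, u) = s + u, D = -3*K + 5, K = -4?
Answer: -2909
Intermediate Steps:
D = 17 (D = -3*(-4) + 5 = 12 + 5 = 17)
-2933 + Z(D, N) = -2933 + (17 + 7) = -2933 + 24 = -2909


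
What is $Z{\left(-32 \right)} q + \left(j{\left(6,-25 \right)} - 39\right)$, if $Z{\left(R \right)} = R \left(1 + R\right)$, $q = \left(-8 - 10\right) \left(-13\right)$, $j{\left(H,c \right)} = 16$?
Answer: $232105$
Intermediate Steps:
$q = 234$ ($q = \left(-18\right) \left(-13\right) = 234$)
$Z{\left(-32 \right)} q + \left(j{\left(6,-25 \right)} - 39\right) = - 32 \left(1 - 32\right) 234 + \left(16 - 39\right) = \left(-32\right) \left(-31\right) 234 - 23 = 992 \cdot 234 - 23 = 232128 - 23 = 232105$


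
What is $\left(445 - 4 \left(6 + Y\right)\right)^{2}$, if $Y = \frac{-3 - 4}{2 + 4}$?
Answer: $\frac{1630729}{9} \approx 1.8119 \cdot 10^{5}$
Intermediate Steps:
$Y = - \frac{7}{6} \approx -1.1667$
$\left(445 - 4 \left(6 + Y\right)\right)^{2} = \left(445 - 4 \left(6 - \frac{7}{6}\right)\right)^{2} = \left(445 - \frac{58}{3}\right)^{2} = \left(\frac{1277}{3}\right)^{2} = \frac{1630729}{9}$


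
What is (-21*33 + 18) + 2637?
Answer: 1962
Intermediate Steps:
(-21*33 + 18) + 2637 = (-693 + 18) + 2637 = -675 + 2637 = 1962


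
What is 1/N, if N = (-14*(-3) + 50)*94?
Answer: 1/8648 ≈ 0.00011563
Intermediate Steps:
N = 8648 (N = (42 + 50)*94 = 92*94 = 8648)
1/N = 1/8648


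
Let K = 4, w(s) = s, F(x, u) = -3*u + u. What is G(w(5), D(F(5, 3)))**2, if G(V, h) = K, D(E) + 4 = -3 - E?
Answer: 16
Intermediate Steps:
F(x, u) = -2*u
D(E) = -7 - E (D(E) = -4 + (-3 - E) = -7 - E)
G(V, h) = 4
G(w(5), D(F(5, 3)))**2 = 4**2 = 16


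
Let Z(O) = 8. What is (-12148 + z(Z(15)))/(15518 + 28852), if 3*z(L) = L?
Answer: -18218/66555 ≈ -0.27373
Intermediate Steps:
z(L) = L/3
(-12148 + z(Z(15)))/(15518 + 28852) = (-12148 + (⅓)*8)/(15518 + 28852) = (-12148 + 8/3)/44370 = -36436/3*1/44370 = -18218/66555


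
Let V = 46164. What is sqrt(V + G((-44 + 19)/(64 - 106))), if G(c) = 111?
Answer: 5*sqrt(1851) ≈ 215.12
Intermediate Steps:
sqrt(V + G((-44 + 19)/(64 - 106))) = sqrt(46164 + 111) = sqrt(46275) = 5*sqrt(1851)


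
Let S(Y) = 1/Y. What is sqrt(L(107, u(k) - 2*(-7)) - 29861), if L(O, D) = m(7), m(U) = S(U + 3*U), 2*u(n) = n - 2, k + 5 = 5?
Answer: I*sqrt(5852749)/14 ≈ 172.8*I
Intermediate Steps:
k = 0 (k = -5 + 5 = 0)
u(n) = -1 + n/2 (u(n) = (n - 2)/2 = (-2 + n)/2 = -1 + n/2)
S(Y) = 1/Y
m(U) = 1/(4*U) (m(U) = 1/(U + 3*U) = 1/(4*U))
L(O, D) = 1/28 (L(O, D) = (1/4)/7 = (1/4)*(1/7) = 1/28)
sqrt(L(107, u(k) - 2*(-7)) - 29861) = sqrt(1/28 - 29861) = sqrt(-836107/28) = I*sqrt(5852749)/14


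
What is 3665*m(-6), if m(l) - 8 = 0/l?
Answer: 29320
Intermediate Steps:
m(l) = 8 (m(l) = 8 + 0/l = 8 + 0 = 8)
3665*m(-6) = 3665*8 = 29320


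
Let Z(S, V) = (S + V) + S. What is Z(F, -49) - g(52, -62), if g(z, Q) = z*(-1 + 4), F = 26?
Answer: -153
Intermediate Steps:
g(z, Q) = 3*z (g(z, Q) = z*3 = 3*z)
Z(S, V) = V + 2*S
Z(F, -49) - g(52, -62) = (-49 + 2*26) - 3*52 = (-49 + 52) - 1*156 = 3 - 156 = -153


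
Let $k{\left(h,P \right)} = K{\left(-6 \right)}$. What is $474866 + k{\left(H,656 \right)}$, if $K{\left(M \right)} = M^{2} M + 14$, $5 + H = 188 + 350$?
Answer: $474664$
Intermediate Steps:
$H = 533$ ($H = -5 + \left(188 + 350\right) = -5 + 538 = 533$)
$K{\left(M \right)} = 14 + M^{3}$ ($K{\left(M \right)} = M^{3} + 14 = 14 + M^{3}$)
$k{\left(h,P \right)} = -202$ ($k{\left(h,P \right)} = 14 + \left(-6\right)^{3} = 14 - 216 = -202$)
$474866 + k{\left(H,656 \right)} = 474866 - 202 = 474664$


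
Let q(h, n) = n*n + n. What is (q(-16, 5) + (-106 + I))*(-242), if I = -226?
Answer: 73084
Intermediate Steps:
q(h, n) = n + n**2 (q(h, n) = n**2 + n = n + n**2)
(q(-16, 5) + (-106 + I))*(-242) = (5*(1 + 5) + (-106 - 226))*(-242) = (5*6 - 332)*(-242) = (30 - 332)*(-242) = -302*(-242) = 73084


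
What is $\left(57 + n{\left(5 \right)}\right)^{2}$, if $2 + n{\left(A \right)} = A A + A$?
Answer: $7225$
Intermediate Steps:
$n{\left(A \right)} = -2 + A + A^{2}$ ($n{\left(A \right)} = -2 + \left(A A + A\right) = -2 + \left(A^{2} + A\right) = -2 + \left(A + A^{2}\right) = -2 + A + A^{2}$)
$\left(57 + n{\left(5 \right)}\right)^{2} = \left(57 + \left(-2 + 5 + 5^{2}\right)\right)^{2} = \left(57 + \left(-2 + 5 + 25\right)\right)^{2} = \left(57 + 28\right)^{2} = 85^{2} = 7225$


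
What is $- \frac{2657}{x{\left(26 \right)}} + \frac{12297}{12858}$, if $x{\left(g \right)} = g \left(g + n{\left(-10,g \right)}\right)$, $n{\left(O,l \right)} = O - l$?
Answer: $\frac{6226821}{557180} \approx 11.176$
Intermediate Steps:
$x{\left(g \right)} = - 10 g$ ($x{\left(g \right)} = g \left(g - \left(10 + g\right)\right) = g \left(-10\right) = - 10 g$)
$- \frac{2657}{x{\left(26 \right)}} + \frac{12297}{12858} = - \frac{2657}{\left(-10\right) 26} + \frac{12297}{12858} = - \frac{2657}{-260} + 12297 \cdot \frac{1}{12858} = \left(-2657\right) \left(- \frac{1}{260}\right) + \frac{4099}{4286} = \frac{2657}{260} + \frac{4099}{4286} = \frac{6226821}{557180}$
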